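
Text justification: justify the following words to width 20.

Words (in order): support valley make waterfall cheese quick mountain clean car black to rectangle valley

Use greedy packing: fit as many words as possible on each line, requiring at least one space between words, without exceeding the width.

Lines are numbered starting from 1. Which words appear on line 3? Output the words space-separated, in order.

Answer: quick mountain clean

Derivation:
Line 1: ['support', 'valley', 'make'] (min_width=19, slack=1)
Line 2: ['waterfall', 'cheese'] (min_width=16, slack=4)
Line 3: ['quick', 'mountain', 'clean'] (min_width=20, slack=0)
Line 4: ['car', 'black', 'to'] (min_width=12, slack=8)
Line 5: ['rectangle', 'valley'] (min_width=16, slack=4)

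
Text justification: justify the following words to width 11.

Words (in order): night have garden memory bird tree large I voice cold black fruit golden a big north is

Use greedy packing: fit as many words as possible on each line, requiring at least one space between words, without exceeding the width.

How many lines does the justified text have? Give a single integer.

Answer: 10

Derivation:
Line 1: ['night', 'have'] (min_width=10, slack=1)
Line 2: ['garden'] (min_width=6, slack=5)
Line 3: ['memory', 'bird'] (min_width=11, slack=0)
Line 4: ['tree', 'large'] (min_width=10, slack=1)
Line 5: ['I', 'voice'] (min_width=7, slack=4)
Line 6: ['cold', 'black'] (min_width=10, slack=1)
Line 7: ['fruit'] (min_width=5, slack=6)
Line 8: ['golden', 'a'] (min_width=8, slack=3)
Line 9: ['big', 'north'] (min_width=9, slack=2)
Line 10: ['is'] (min_width=2, slack=9)
Total lines: 10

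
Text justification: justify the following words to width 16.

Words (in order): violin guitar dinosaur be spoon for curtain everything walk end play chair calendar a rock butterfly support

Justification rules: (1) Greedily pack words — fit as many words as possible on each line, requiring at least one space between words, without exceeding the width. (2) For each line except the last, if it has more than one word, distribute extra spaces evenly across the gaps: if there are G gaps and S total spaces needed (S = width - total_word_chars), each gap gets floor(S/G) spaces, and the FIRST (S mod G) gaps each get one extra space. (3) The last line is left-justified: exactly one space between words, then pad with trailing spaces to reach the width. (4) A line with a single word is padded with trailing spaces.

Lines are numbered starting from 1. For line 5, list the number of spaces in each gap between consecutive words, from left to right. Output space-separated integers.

Line 1: ['violin', 'guitar'] (min_width=13, slack=3)
Line 2: ['dinosaur', 'be'] (min_width=11, slack=5)
Line 3: ['spoon', 'for'] (min_width=9, slack=7)
Line 4: ['curtain'] (min_width=7, slack=9)
Line 5: ['everything', 'walk'] (min_width=15, slack=1)
Line 6: ['end', 'play', 'chair'] (min_width=14, slack=2)
Line 7: ['calendar', 'a', 'rock'] (min_width=15, slack=1)
Line 8: ['butterfly'] (min_width=9, slack=7)
Line 9: ['support'] (min_width=7, slack=9)

Answer: 2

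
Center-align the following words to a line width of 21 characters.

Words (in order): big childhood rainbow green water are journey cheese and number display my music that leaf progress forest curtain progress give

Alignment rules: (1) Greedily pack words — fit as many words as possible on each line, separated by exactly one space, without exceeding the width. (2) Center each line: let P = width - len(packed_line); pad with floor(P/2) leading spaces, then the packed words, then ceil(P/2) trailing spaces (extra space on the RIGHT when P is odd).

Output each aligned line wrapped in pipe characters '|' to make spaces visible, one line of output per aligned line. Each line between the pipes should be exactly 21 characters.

Line 1: ['big', 'childhood', 'rainbow'] (min_width=21, slack=0)
Line 2: ['green', 'water', 'are'] (min_width=15, slack=6)
Line 3: ['journey', 'cheese', 'and'] (min_width=18, slack=3)
Line 4: ['number', 'display', 'my'] (min_width=17, slack=4)
Line 5: ['music', 'that', 'leaf'] (min_width=15, slack=6)
Line 6: ['progress', 'forest'] (min_width=15, slack=6)
Line 7: ['curtain', 'progress', 'give'] (min_width=21, slack=0)

Answer: |big childhood rainbow|
|   green water are   |
| journey cheese and  |
|  number display my  |
|   music that leaf   |
|   progress forest   |
|curtain progress give|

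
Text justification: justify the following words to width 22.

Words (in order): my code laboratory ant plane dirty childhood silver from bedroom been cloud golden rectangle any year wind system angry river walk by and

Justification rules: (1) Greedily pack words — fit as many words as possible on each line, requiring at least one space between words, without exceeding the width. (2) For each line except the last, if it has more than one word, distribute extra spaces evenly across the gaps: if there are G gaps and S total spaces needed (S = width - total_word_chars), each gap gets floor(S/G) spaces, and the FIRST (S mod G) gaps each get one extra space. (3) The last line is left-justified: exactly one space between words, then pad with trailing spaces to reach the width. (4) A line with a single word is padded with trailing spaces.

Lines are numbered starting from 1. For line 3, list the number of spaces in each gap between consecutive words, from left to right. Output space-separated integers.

Line 1: ['my', 'code', 'laboratory', 'ant'] (min_width=22, slack=0)
Line 2: ['plane', 'dirty', 'childhood'] (min_width=21, slack=1)
Line 3: ['silver', 'from', 'bedroom'] (min_width=19, slack=3)
Line 4: ['been', 'cloud', 'golden'] (min_width=17, slack=5)
Line 5: ['rectangle', 'any', 'year'] (min_width=18, slack=4)
Line 6: ['wind', 'system', 'angry'] (min_width=17, slack=5)
Line 7: ['river', 'walk', 'by', 'and'] (min_width=17, slack=5)

Answer: 3 2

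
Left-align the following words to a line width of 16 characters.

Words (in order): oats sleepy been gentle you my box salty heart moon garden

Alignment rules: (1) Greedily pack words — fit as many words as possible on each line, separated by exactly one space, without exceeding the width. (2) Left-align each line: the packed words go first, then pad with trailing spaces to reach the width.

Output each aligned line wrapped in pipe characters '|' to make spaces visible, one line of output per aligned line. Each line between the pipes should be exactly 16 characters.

Line 1: ['oats', 'sleepy', 'been'] (min_width=16, slack=0)
Line 2: ['gentle', 'you', 'my'] (min_width=13, slack=3)
Line 3: ['box', 'salty', 'heart'] (min_width=15, slack=1)
Line 4: ['moon', 'garden'] (min_width=11, slack=5)

Answer: |oats sleepy been|
|gentle you my   |
|box salty heart |
|moon garden     |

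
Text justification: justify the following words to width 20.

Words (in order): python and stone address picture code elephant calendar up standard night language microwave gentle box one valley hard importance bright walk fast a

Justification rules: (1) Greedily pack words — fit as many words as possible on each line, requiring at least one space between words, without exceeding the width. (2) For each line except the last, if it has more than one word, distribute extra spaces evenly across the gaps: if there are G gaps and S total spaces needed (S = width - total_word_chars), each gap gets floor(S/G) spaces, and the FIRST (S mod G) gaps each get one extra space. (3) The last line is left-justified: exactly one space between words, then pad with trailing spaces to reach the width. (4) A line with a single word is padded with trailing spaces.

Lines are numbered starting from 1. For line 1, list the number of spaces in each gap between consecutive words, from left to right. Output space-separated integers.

Line 1: ['python', 'and', 'stone'] (min_width=16, slack=4)
Line 2: ['address', 'picture', 'code'] (min_width=20, slack=0)
Line 3: ['elephant', 'calendar', 'up'] (min_width=20, slack=0)
Line 4: ['standard', 'night'] (min_width=14, slack=6)
Line 5: ['language', 'microwave'] (min_width=18, slack=2)
Line 6: ['gentle', 'box', 'one'] (min_width=14, slack=6)
Line 7: ['valley', 'hard'] (min_width=11, slack=9)
Line 8: ['importance', 'bright'] (min_width=17, slack=3)
Line 9: ['walk', 'fast', 'a'] (min_width=11, slack=9)

Answer: 3 3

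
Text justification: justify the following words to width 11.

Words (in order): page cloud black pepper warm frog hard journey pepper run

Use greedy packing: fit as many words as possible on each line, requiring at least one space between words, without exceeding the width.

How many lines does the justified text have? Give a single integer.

Answer: 6

Derivation:
Line 1: ['page', 'cloud'] (min_width=10, slack=1)
Line 2: ['black'] (min_width=5, slack=6)
Line 3: ['pepper', 'warm'] (min_width=11, slack=0)
Line 4: ['frog', 'hard'] (min_width=9, slack=2)
Line 5: ['journey'] (min_width=7, slack=4)
Line 6: ['pepper', 'run'] (min_width=10, slack=1)
Total lines: 6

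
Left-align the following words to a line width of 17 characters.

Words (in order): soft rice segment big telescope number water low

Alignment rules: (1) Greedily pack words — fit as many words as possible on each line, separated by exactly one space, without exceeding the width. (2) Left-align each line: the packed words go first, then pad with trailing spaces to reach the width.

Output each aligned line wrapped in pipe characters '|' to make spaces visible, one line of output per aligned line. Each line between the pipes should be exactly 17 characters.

Line 1: ['soft', 'rice', 'segment'] (min_width=17, slack=0)
Line 2: ['big', 'telescope'] (min_width=13, slack=4)
Line 3: ['number', 'water', 'low'] (min_width=16, slack=1)

Answer: |soft rice segment|
|big telescope    |
|number water low |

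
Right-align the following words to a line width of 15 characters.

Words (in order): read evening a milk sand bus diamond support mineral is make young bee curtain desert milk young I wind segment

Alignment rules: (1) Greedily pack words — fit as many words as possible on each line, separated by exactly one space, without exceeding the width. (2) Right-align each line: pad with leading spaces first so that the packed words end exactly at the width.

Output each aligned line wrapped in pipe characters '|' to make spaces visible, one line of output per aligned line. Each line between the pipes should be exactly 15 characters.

Line 1: ['read', 'evening', 'a'] (min_width=14, slack=1)
Line 2: ['milk', 'sand', 'bus'] (min_width=13, slack=2)
Line 3: ['diamond', 'support'] (min_width=15, slack=0)
Line 4: ['mineral', 'is', 'make'] (min_width=15, slack=0)
Line 5: ['young', 'bee'] (min_width=9, slack=6)
Line 6: ['curtain', 'desert'] (min_width=14, slack=1)
Line 7: ['milk', 'young', 'I'] (min_width=12, slack=3)
Line 8: ['wind', 'segment'] (min_width=12, slack=3)

Answer: | read evening a|
|  milk sand bus|
|diamond support|
|mineral is make|
|      young bee|
| curtain desert|
|   milk young I|
|   wind segment|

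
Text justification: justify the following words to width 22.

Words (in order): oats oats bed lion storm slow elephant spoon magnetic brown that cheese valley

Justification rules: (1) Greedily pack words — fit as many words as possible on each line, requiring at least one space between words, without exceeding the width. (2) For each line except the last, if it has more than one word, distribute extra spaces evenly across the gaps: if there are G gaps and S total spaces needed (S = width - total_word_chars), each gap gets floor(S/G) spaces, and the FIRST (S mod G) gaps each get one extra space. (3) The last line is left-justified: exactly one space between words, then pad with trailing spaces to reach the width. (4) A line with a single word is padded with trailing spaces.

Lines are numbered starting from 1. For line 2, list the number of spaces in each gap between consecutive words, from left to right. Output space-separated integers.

Line 1: ['oats', 'oats', 'bed', 'lion'] (min_width=18, slack=4)
Line 2: ['storm', 'slow', 'elephant'] (min_width=19, slack=3)
Line 3: ['spoon', 'magnetic', 'brown'] (min_width=20, slack=2)
Line 4: ['that', 'cheese', 'valley'] (min_width=18, slack=4)

Answer: 3 2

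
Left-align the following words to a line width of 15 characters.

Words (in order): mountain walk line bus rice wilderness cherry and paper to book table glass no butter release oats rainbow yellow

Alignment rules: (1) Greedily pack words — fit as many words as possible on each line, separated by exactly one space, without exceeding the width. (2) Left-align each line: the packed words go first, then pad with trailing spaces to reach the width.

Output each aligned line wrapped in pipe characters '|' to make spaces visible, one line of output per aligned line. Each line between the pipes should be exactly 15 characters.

Line 1: ['mountain', 'walk'] (min_width=13, slack=2)
Line 2: ['line', 'bus', 'rice'] (min_width=13, slack=2)
Line 3: ['wilderness'] (min_width=10, slack=5)
Line 4: ['cherry', 'and'] (min_width=10, slack=5)
Line 5: ['paper', 'to', 'book'] (min_width=13, slack=2)
Line 6: ['table', 'glass', 'no'] (min_width=14, slack=1)
Line 7: ['butter', 'release'] (min_width=14, slack=1)
Line 8: ['oats', 'rainbow'] (min_width=12, slack=3)
Line 9: ['yellow'] (min_width=6, slack=9)

Answer: |mountain walk  |
|line bus rice  |
|wilderness     |
|cherry and     |
|paper to book  |
|table glass no |
|butter release |
|oats rainbow   |
|yellow         |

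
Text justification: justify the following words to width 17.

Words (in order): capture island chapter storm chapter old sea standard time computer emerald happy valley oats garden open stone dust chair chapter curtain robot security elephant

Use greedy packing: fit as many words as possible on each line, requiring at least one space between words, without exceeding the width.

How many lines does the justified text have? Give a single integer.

Line 1: ['capture', 'island'] (min_width=14, slack=3)
Line 2: ['chapter', 'storm'] (min_width=13, slack=4)
Line 3: ['chapter', 'old', 'sea'] (min_width=15, slack=2)
Line 4: ['standard', 'time'] (min_width=13, slack=4)
Line 5: ['computer', 'emerald'] (min_width=16, slack=1)
Line 6: ['happy', 'valley', 'oats'] (min_width=17, slack=0)
Line 7: ['garden', 'open', 'stone'] (min_width=17, slack=0)
Line 8: ['dust', 'chair'] (min_width=10, slack=7)
Line 9: ['chapter', 'curtain'] (min_width=15, slack=2)
Line 10: ['robot', 'security'] (min_width=14, slack=3)
Line 11: ['elephant'] (min_width=8, slack=9)
Total lines: 11

Answer: 11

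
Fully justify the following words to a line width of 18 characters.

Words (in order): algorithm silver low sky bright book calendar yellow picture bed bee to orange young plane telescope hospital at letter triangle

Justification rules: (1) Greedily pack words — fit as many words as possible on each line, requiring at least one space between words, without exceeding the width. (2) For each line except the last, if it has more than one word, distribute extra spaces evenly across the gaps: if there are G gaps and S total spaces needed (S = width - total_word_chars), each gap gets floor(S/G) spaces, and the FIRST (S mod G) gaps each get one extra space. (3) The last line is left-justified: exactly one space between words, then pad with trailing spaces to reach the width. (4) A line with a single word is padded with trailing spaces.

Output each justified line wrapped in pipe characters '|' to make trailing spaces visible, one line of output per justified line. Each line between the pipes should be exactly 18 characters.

Line 1: ['algorithm', 'silver'] (min_width=16, slack=2)
Line 2: ['low', 'sky', 'bright'] (min_width=14, slack=4)
Line 3: ['book', 'calendar'] (min_width=13, slack=5)
Line 4: ['yellow', 'picture', 'bed'] (min_width=18, slack=0)
Line 5: ['bee', 'to', 'orange'] (min_width=13, slack=5)
Line 6: ['young', 'plane'] (min_width=11, slack=7)
Line 7: ['telescope', 'hospital'] (min_width=18, slack=0)
Line 8: ['at', 'letter', 'triangle'] (min_width=18, slack=0)

Answer: |algorithm   silver|
|low   sky   bright|
|book      calendar|
|yellow picture bed|
|bee    to   orange|
|young        plane|
|telescope hospital|
|at letter triangle|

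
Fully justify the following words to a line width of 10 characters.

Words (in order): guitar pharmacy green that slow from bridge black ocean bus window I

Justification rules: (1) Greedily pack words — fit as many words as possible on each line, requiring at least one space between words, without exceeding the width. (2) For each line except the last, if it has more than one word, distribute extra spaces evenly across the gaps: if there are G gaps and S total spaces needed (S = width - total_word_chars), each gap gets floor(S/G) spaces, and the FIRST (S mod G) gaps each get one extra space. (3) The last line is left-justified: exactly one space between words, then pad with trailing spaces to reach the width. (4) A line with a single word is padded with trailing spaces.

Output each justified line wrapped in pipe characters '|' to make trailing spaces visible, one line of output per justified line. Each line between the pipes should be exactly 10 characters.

Line 1: ['guitar'] (min_width=6, slack=4)
Line 2: ['pharmacy'] (min_width=8, slack=2)
Line 3: ['green', 'that'] (min_width=10, slack=0)
Line 4: ['slow', 'from'] (min_width=9, slack=1)
Line 5: ['bridge'] (min_width=6, slack=4)
Line 6: ['black'] (min_width=5, slack=5)
Line 7: ['ocean', 'bus'] (min_width=9, slack=1)
Line 8: ['window', 'I'] (min_width=8, slack=2)

Answer: |guitar    |
|pharmacy  |
|green that|
|slow  from|
|bridge    |
|black     |
|ocean  bus|
|window I  |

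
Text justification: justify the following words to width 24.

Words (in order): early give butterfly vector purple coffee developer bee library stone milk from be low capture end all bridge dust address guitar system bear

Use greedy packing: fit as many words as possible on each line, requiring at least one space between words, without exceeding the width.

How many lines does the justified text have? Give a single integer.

Answer: 7

Derivation:
Line 1: ['early', 'give', 'butterfly'] (min_width=20, slack=4)
Line 2: ['vector', 'purple', 'coffee'] (min_width=20, slack=4)
Line 3: ['developer', 'bee', 'library'] (min_width=21, slack=3)
Line 4: ['stone', 'milk', 'from', 'be', 'low'] (min_width=22, slack=2)
Line 5: ['capture', 'end', 'all', 'bridge'] (min_width=22, slack=2)
Line 6: ['dust', 'address', 'guitar'] (min_width=19, slack=5)
Line 7: ['system', 'bear'] (min_width=11, slack=13)
Total lines: 7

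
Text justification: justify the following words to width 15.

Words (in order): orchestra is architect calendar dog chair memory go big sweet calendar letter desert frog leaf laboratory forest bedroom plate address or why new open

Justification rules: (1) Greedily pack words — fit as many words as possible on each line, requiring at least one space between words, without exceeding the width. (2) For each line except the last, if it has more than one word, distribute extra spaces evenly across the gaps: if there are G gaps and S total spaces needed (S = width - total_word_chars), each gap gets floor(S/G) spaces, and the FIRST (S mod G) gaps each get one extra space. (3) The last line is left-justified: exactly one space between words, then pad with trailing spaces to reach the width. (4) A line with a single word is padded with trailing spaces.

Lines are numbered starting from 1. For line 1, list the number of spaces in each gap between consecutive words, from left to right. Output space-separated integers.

Answer: 4

Derivation:
Line 1: ['orchestra', 'is'] (min_width=12, slack=3)
Line 2: ['architect'] (min_width=9, slack=6)
Line 3: ['calendar', 'dog'] (min_width=12, slack=3)
Line 4: ['chair', 'memory', 'go'] (min_width=15, slack=0)
Line 5: ['big', 'sweet'] (min_width=9, slack=6)
Line 6: ['calendar', 'letter'] (min_width=15, slack=0)
Line 7: ['desert', 'frog'] (min_width=11, slack=4)
Line 8: ['leaf', 'laboratory'] (min_width=15, slack=0)
Line 9: ['forest', 'bedroom'] (min_width=14, slack=1)
Line 10: ['plate', 'address'] (min_width=13, slack=2)
Line 11: ['or', 'why', 'new', 'open'] (min_width=15, slack=0)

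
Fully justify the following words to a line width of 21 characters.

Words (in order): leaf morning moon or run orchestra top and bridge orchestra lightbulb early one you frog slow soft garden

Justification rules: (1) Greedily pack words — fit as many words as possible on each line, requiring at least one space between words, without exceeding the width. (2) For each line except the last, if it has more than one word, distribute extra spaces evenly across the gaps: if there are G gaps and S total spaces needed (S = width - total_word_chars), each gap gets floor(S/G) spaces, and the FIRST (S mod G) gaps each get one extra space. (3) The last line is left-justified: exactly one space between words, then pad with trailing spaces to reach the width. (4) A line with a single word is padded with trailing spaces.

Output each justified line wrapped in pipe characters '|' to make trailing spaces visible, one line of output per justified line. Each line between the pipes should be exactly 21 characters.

Line 1: ['leaf', 'morning', 'moon', 'or'] (min_width=20, slack=1)
Line 2: ['run', 'orchestra', 'top', 'and'] (min_width=21, slack=0)
Line 3: ['bridge', 'orchestra'] (min_width=16, slack=5)
Line 4: ['lightbulb', 'early', 'one'] (min_width=19, slack=2)
Line 5: ['you', 'frog', 'slow', 'soft'] (min_width=18, slack=3)
Line 6: ['garden'] (min_width=6, slack=15)

Answer: |leaf  morning moon or|
|run orchestra top and|
|bridge      orchestra|
|lightbulb  early  one|
|you  frog  slow  soft|
|garden               |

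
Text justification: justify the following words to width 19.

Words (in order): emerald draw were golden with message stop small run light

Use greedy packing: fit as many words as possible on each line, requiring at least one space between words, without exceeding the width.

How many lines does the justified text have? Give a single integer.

Line 1: ['emerald', 'draw', 'were'] (min_width=17, slack=2)
Line 2: ['golden', 'with', 'message'] (min_width=19, slack=0)
Line 3: ['stop', 'small', 'run'] (min_width=14, slack=5)
Line 4: ['light'] (min_width=5, slack=14)
Total lines: 4

Answer: 4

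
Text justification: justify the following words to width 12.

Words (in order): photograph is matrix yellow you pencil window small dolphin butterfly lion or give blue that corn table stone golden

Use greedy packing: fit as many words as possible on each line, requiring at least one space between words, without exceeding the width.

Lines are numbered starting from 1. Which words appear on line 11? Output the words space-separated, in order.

Answer: stone golden

Derivation:
Line 1: ['photograph'] (min_width=10, slack=2)
Line 2: ['is', 'matrix'] (min_width=9, slack=3)
Line 3: ['yellow', 'you'] (min_width=10, slack=2)
Line 4: ['pencil'] (min_width=6, slack=6)
Line 5: ['window', 'small'] (min_width=12, slack=0)
Line 6: ['dolphin'] (min_width=7, slack=5)
Line 7: ['butterfly'] (min_width=9, slack=3)
Line 8: ['lion', 'or', 'give'] (min_width=12, slack=0)
Line 9: ['blue', 'that'] (min_width=9, slack=3)
Line 10: ['corn', 'table'] (min_width=10, slack=2)
Line 11: ['stone', 'golden'] (min_width=12, slack=0)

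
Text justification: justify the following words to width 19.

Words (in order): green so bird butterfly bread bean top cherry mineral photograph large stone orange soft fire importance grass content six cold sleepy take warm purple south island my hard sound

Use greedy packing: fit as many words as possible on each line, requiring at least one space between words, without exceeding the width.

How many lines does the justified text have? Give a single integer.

Line 1: ['green', 'so', 'bird'] (min_width=13, slack=6)
Line 2: ['butterfly', 'bread'] (min_width=15, slack=4)
Line 3: ['bean', 'top', 'cherry'] (min_width=15, slack=4)
Line 4: ['mineral', 'photograph'] (min_width=18, slack=1)
Line 5: ['large', 'stone', 'orange'] (min_width=18, slack=1)
Line 6: ['soft', 'fire'] (min_width=9, slack=10)
Line 7: ['importance', 'grass'] (min_width=16, slack=3)
Line 8: ['content', 'six', 'cold'] (min_width=16, slack=3)
Line 9: ['sleepy', 'take', 'warm'] (min_width=16, slack=3)
Line 10: ['purple', 'south', 'island'] (min_width=19, slack=0)
Line 11: ['my', 'hard', 'sound'] (min_width=13, slack=6)
Total lines: 11

Answer: 11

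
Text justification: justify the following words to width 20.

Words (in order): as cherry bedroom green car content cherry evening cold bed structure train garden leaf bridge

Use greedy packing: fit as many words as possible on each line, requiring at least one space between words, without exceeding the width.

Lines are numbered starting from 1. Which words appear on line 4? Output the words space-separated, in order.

Answer: bed structure train

Derivation:
Line 1: ['as', 'cherry', 'bedroom'] (min_width=17, slack=3)
Line 2: ['green', 'car', 'content'] (min_width=17, slack=3)
Line 3: ['cherry', 'evening', 'cold'] (min_width=19, slack=1)
Line 4: ['bed', 'structure', 'train'] (min_width=19, slack=1)
Line 5: ['garden', 'leaf', 'bridge'] (min_width=18, slack=2)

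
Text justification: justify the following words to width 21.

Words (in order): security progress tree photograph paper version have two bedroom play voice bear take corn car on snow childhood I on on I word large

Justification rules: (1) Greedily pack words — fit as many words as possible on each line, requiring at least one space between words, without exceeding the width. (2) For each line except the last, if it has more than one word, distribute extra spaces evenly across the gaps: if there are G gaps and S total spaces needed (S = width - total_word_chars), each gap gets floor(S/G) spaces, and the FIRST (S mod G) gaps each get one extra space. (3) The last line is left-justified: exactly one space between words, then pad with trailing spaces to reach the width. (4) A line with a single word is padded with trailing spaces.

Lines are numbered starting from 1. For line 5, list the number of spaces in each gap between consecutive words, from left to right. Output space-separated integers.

Answer: 1 1 1 1

Derivation:
Line 1: ['security', 'progress'] (min_width=17, slack=4)
Line 2: ['tree', 'photograph', 'paper'] (min_width=21, slack=0)
Line 3: ['version', 'have', 'two'] (min_width=16, slack=5)
Line 4: ['bedroom', 'play', 'voice'] (min_width=18, slack=3)
Line 5: ['bear', 'take', 'corn', 'car', 'on'] (min_width=21, slack=0)
Line 6: ['snow', 'childhood', 'I', 'on'] (min_width=19, slack=2)
Line 7: ['on', 'I', 'word', 'large'] (min_width=15, slack=6)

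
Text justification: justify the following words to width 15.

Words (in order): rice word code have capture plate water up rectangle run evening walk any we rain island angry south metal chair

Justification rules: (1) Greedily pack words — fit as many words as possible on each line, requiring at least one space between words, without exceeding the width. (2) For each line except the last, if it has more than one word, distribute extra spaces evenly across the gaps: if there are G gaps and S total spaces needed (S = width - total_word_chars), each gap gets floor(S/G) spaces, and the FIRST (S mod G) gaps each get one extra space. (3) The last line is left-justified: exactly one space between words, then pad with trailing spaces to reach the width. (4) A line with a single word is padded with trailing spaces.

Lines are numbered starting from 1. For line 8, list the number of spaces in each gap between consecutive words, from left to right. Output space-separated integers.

Line 1: ['rice', 'word', 'code'] (min_width=14, slack=1)
Line 2: ['have', 'capture'] (min_width=12, slack=3)
Line 3: ['plate', 'water', 'up'] (min_width=14, slack=1)
Line 4: ['rectangle', 'run'] (min_width=13, slack=2)
Line 5: ['evening', 'walk'] (min_width=12, slack=3)
Line 6: ['any', 'we', 'rain'] (min_width=11, slack=4)
Line 7: ['island', 'angry'] (min_width=12, slack=3)
Line 8: ['south', 'metal'] (min_width=11, slack=4)
Line 9: ['chair'] (min_width=5, slack=10)

Answer: 5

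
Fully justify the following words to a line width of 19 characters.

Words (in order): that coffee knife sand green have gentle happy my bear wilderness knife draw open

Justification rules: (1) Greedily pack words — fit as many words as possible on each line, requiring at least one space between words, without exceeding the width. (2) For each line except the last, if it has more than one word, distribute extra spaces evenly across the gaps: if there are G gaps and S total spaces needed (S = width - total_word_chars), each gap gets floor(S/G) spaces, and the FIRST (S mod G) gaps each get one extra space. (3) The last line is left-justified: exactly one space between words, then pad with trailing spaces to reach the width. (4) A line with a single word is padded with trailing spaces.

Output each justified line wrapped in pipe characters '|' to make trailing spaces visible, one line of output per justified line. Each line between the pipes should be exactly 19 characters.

Line 1: ['that', 'coffee', 'knife'] (min_width=17, slack=2)
Line 2: ['sand', 'green', 'have'] (min_width=15, slack=4)
Line 3: ['gentle', 'happy', 'my'] (min_width=15, slack=4)
Line 4: ['bear', 'wilderness'] (min_width=15, slack=4)
Line 5: ['knife', 'draw', 'open'] (min_width=15, slack=4)

Answer: |that  coffee  knife|
|sand   green   have|
|gentle   happy   my|
|bear     wilderness|
|knife draw open    |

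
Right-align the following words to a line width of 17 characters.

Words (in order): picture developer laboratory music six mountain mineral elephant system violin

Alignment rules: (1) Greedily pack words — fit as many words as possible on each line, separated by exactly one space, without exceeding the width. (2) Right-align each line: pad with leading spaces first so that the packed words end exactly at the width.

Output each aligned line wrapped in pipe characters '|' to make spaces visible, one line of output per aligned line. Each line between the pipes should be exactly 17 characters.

Line 1: ['picture', 'developer'] (min_width=17, slack=0)
Line 2: ['laboratory', 'music'] (min_width=16, slack=1)
Line 3: ['six', 'mountain'] (min_width=12, slack=5)
Line 4: ['mineral', 'elephant'] (min_width=16, slack=1)
Line 5: ['system', 'violin'] (min_width=13, slack=4)

Answer: |picture developer|
| laboratory music|
|     six mountain|
| mineral elephant|
|    system violin|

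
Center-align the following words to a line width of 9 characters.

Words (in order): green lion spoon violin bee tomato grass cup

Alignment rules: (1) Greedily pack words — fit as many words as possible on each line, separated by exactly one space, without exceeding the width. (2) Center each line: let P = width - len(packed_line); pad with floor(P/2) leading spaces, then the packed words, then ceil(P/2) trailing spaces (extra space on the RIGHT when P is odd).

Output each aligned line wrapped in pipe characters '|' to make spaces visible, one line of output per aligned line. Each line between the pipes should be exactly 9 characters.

Answer: |  green  |
|  lion   |
|  spoon  |
| violin  |
|   bee   |
| tomato  |
|grass cup|

Derivation:
Line 1: ['green'] (min_width=5, slack=4)
Line 2: ['lion'] (min_width=4, slack=5)
Line 3: ['spoon'] (min_width=5, slack=4)
Line 4: ['violin'] (min_width=6, slack=3)
Line 5: ['bee'] (min_width=3, slack=6)
Line 6: ['tomato'] (min_width=6, slack=3)
Line 7: ['grass', 'cup'] (min_width=9, slack=0)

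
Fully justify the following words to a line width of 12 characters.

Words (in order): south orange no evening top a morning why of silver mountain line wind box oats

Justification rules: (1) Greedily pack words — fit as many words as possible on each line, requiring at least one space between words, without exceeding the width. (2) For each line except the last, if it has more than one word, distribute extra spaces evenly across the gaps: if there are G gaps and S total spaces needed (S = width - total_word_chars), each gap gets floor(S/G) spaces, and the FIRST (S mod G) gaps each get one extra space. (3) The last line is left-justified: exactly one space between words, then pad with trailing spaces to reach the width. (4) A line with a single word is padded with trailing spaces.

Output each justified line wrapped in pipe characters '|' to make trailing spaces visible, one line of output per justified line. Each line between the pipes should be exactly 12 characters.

Answer: |south orange|
|no   evening|
|top        a|
|morning  why|
|of    silver|
|mountain    |
|line    wind|
|box oats    |

Derivation:
Line 1: ['south', 'orange'] (min_width=12, slack=0)
Line 2: ['no', 'evening'] (min_width=10, slack=2)
Line 3: ['top', 'a'] (min_width=5, slack=7)
Line 4: ['morning', 'why'] (min_width=11, slack=1)
Line 5: ['of', 'silver'] (min_width=9, slack=3)
Line 6: ['mountain'] (min_width=8, slack=4)
Line 7: ['line', 'wind'] (min_width=9, slack=3)
Line 8: ['box', 'oats'] (min_width=8, slack=4)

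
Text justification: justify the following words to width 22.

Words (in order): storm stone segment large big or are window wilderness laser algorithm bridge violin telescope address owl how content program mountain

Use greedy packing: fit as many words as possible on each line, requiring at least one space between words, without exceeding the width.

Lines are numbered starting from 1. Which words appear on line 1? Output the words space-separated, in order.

Answer: storm stone segment

Derivation:
Line 1: ['storm', 'stone', 'segment'] (min_width=19, slack=3)
Line 2: ['large', 'big', 'or', 'are'] (min_width=16, slack=6)
Line 3: ['window', 'wilderness'] (min_width=17, slack=5)
Line 4: ['laser', 'algorithm', 'bridge'] (min_width=22, slack=0)
Line 5: ['violin', 'telescope'] (min_width=16, slack=6)
Line 6: ['address', 'owl', 'how'] (min_width=15, slack=7)
Line 7: ['content', 'program'] (min_width=15, slack=7)
Line 8: ['mountain'] (min_width=8, slack=14)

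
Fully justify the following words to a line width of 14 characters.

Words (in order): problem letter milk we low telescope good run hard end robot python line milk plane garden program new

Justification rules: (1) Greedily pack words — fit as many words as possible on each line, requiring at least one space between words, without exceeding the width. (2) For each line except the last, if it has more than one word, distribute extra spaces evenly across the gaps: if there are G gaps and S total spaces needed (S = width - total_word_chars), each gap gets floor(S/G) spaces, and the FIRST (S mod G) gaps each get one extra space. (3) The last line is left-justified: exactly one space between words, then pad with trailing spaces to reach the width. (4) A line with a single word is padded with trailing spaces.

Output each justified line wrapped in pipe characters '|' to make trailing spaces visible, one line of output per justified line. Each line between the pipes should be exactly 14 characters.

Answer: |problem letter|
|milk   we  low|
|telescope good|
|run  hard  end|
|robot   python|
|line      milk|
|plane   garden|
|program new   |

Derivation:
Line 1: ['problem', 'letter'] (min_width=14, slack=0)
Line 2: ['milk', 'we', 'low'] (min_width=11, slack=3)
Line 3: ['telescope', 'good'] (min_width=14, slack=0)
Line 4: ['run', 'hard', 'end'] (min_width=12, slack=2)
Line 5: ['robot', 'python'] (min_width=12, slack=2)
Line 6: ['line', 'milk'] (min_width=9, slack=5)
Line 7: ['plane', 'garden'] (min_width=12, slack=2)
Line 8: ['program', 'new'] (min_width=11, slack=3)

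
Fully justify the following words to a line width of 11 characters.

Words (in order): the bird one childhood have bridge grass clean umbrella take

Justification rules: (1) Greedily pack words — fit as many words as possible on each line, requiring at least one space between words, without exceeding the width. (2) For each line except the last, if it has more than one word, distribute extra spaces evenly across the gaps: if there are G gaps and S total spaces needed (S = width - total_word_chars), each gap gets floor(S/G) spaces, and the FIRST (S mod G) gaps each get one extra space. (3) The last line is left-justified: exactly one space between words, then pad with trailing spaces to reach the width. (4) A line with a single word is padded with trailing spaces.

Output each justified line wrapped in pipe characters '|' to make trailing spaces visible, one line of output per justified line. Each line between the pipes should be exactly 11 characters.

Answer: |the    bird|
|one        |
|childhood  |
|have bridge|
|grass clean|
|umbrella   |
|take       |

Derivation:
Line 1: ['the', 'bird'] (min_width=8, slack=3)
Line 2: ['one'] (min_width=3, slack=8)
Line 3: ['childhood'] (min_width=9, slack=2)
Line 4: ['have', 'bridge'] (min_width=11, slack=0)
Line 5: ['grass', 'clean'] (min_width=11, slack=0)
Line 6: ['umbrella'] (min_width=8, slack=3)
Line 7: ['take'] (min_width=4, slack=7)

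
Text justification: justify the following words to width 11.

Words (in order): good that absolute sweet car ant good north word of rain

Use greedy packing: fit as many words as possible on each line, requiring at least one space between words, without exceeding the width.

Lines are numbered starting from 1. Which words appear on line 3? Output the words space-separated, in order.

Answer: sweet car

Derivation:
Line 1: ['good', 'that'] (min_width=9, slack=2)
Line 2: ['absolute'] (min_width=8, slack=3)
Line 3: ['sweet', 'car'] (min_width=9, slack=2)
Line 4: ['ant', 'good'] (min_width=8, slack=3)
Line 5: ['north', 'word'] (min_width=10, slack=1)
Line 6: ['of', 'rain'] (min_width=7, slack=4)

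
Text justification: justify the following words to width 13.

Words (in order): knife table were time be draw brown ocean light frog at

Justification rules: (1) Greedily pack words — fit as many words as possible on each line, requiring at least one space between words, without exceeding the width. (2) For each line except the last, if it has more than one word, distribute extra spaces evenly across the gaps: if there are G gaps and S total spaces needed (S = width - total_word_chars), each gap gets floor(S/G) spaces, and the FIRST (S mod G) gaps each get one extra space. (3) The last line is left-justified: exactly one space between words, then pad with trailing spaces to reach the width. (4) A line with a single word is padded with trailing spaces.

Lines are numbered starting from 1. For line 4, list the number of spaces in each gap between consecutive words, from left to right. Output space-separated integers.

Line 1: ['knife', 'table'] (min_width=11, slack=2)
Line 2: ['were', 'time', 'be'] (min_width=12, slack=1)
Line 3: ['draw', 'brown'] (min_width=10, slack=3)
Line 4: ['ocean', 'light'] (min_width=11, slack=2)
Line 5: ['frog', 'at'] (min_width=7, slack=6)

Answer: 3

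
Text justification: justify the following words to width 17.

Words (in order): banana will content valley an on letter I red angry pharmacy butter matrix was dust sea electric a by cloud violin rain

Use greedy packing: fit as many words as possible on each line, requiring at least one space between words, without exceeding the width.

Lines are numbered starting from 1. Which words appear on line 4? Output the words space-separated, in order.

Answer: angry pharmacy

Derivation:
Line 1: ['banana', 'will'] (min_width=11, slack=6)
Line 2: ['content', 'valley', 'an'] (min_width=17, slack=0)
Line 3: ['on', 'letter', 'I', 'red'] (min_width=15, slack=2)
Line 4: ['angry', 'pharmacy'] (min_width=14, slack=3)
Line 5: ['butter', 'matrix', 'was'] (min_width=17, slack=0)
Line 6: ['dust', 'sea', 'electric'] (min_width=17, slack=0)
Line 7: ['a', 'by', 'cloud', 'violin'] (min_width=17, slack=0)
Line 8: ['rain'] (min_width=4, slack=13)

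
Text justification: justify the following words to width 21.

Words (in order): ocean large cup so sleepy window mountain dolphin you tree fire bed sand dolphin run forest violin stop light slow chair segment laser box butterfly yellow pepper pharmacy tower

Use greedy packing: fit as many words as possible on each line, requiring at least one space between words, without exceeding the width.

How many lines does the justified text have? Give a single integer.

Answer: 10

Derivation:
Line 1: ['ocean', 'large', 'cup', 'so'] (min_width=18, slack=3)
Line 2: ['sleepy', 'window'] (min_width=13, slack=8)
Line 3: ['mountain', 'dolphin', 'you'] (min_width=20, slack=1)
Line 4: ['tree', 'fire', 'bed', 'sand'] (min_width=18, slack=3)
Line 5: ['dolphin', 'run', 'forest'] (min_width=18, slack=3)
Line 6: ['violin', 'stop', 'light'] (min_width=17, slack=4)
Line 7: ['slow', 'chair', 'segment'] (min_width=18, slack=3)
Line 8: ['laser', 'box', 'butterfly'] (min_width=19, slack=2)
Line 9: ['yellow', 'pepper'] (min_width=13, slack=8)
Line 10: ['pharmacy', 'tower'] (min_width=14, slack=7)
Total lines: 10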